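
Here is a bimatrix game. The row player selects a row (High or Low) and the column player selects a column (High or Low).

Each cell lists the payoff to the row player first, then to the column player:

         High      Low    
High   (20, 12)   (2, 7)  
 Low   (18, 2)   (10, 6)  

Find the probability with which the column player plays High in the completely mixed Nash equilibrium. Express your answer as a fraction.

Let q be the probability that the column player plays High. In a completely mixed equilibrium, the row player must be indifferent between High and Low.
The row player's expected payoff from High is 20q + 2(1−q); from Low it is 18q + 10(1−q).
Setting these equal: 18q + 2 = 8q + 10, so q = 4/5.

4/5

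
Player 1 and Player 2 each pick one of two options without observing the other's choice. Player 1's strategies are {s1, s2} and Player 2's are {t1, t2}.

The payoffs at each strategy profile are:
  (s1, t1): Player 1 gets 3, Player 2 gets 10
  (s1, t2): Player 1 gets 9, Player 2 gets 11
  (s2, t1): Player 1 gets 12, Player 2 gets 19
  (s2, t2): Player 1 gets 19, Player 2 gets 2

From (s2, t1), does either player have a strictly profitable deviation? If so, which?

Player 1 at (s2, t1) earns 12; deviating to s1 yields 3 — not better.
Player 2 earns 19; deviating to t2 yields 2 — not better.
Neither player can strictly improve; the profile is a Nash equilibrium.

Neither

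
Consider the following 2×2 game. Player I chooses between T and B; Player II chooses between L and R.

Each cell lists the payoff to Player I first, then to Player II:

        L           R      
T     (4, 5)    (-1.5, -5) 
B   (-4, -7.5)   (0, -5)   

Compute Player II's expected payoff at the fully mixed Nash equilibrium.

-5

First find x, the probability Player I plays T, from Player II's indifference between L and R: 5x − 7.5(1−x) = −5x − 5(1−x), giving x = 1/5.
Since Player II is indifferent in equilibrium, Player II's expected payoff equals the payoff from either column against (1/5, 4/5). Using L: 5(1/5) − 7.5(4/5) = -5.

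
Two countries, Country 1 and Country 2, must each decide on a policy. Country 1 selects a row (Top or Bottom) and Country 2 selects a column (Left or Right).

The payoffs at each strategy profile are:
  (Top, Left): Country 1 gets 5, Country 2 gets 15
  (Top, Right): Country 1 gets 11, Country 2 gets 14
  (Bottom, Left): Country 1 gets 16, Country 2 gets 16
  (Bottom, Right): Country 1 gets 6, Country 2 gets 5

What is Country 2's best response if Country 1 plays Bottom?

Against Bottom, Country 2 earns 16 from Left and 5 from Right.
So Left is the best response.

Left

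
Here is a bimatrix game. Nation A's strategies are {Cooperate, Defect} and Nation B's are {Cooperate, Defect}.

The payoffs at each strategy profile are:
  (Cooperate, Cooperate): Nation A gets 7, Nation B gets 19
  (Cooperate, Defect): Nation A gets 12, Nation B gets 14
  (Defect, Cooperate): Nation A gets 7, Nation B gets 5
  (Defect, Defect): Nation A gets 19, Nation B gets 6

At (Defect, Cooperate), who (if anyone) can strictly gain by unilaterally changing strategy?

Nation A at (Defect, Cooperate) earns 7; deviating to Cooperate yields 7 — not better.
Nation B earns 5; deviating to Defect yields 6 — a strict improvement.
Only Nation B has a strictly profitable deviation.

Nation B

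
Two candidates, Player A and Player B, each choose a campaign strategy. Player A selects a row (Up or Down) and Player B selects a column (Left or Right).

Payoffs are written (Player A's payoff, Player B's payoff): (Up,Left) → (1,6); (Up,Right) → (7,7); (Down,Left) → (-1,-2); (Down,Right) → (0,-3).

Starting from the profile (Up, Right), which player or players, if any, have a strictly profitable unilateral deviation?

Player A at (Up, Right) earns 7; deviating to Down yields 0 — not better.
Player B earns 7; deviating to Left yields 6 — not better.
Neither player can strictly improve; the profile is a Nash equilibrium.

Neither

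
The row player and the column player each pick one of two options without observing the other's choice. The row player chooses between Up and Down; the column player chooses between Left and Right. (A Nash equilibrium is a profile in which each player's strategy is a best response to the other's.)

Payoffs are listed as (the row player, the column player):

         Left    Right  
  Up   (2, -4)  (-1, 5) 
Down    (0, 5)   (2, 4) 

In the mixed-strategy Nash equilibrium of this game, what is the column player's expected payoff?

First find x, the probability the row player plays Up, from the column player's indifference between Left and Right: −4x + 5(1−x) = 5x + 4(1−x), giving x = 1/10.
Since the column player is indifferent in equilibrium, the column player's expected payoff equals the payoff from either column against (1/10, 9/10). Using Left: −4(1/10) + 5(9/10) = 41/10.

41/10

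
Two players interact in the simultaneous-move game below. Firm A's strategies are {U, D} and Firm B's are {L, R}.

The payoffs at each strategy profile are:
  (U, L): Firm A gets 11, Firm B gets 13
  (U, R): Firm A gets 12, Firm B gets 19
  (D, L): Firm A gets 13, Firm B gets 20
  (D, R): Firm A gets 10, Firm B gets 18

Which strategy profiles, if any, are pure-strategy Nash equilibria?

(U, R) and (D, L)

(U, L): Firm A prefers D (13 > 11); Firm B prefers R (19 > 13) — not an equilibrium.
(U, R): Firm A gets 12 ≥ 10 from D, and Firm B gets 19 ≥ 13 from L — Nash equilibrium.
(D, L): Firm A gets 13 ≥ 11 from U, and Firm B gets 20 ≥ 18 from R — Nash equilibrium.
(D, R): Firm A prefers U (12 > 10); Firm B prefers L (20 > 18) — not an equilibrium.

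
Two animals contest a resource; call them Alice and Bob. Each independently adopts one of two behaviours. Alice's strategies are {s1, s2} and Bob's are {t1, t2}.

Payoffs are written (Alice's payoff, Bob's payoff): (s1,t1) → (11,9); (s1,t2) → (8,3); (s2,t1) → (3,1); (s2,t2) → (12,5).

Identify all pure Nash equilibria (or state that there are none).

(s1, t1): Alice gets 11 ≥ 3 from s2, and Bob gets 9 ≥ 3 from t2 — Nash equilibrium.
(s1, t2): Alice prefers s2 (12 > 8); Bob prefers t1 (9 > 3) — not an equilibrium.
(s2, t1): Alice prefers s1 (11 > 3); Bob prefers t2 (5 > 1) — not an equilibrium.
(s2, t2): Alice gets 12 ≥ 8 from s1, and Bob gets 5 ≥ 1 from t1 — Nash equilibrium.

(s1, t1) and (s2, t2)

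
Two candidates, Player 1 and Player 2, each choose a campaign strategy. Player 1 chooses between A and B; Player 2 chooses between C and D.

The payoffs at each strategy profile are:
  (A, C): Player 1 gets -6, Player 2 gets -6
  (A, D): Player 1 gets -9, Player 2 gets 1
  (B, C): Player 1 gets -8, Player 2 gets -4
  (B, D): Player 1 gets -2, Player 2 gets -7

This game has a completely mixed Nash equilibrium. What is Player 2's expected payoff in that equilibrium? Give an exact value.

-23/5

First find x, the probability Player 1 plays A, from Player 2's indifference between C and D: −6x − 4(1−x) = x − 7(1−x), giving x = 3/10.
Since Player 2 is indifferent in equilibrium, Player 2's expected payoff equals the payoff from either column against (3/10, 7/10). Using C: −6(3/10) − 4(7/10) = -23/5.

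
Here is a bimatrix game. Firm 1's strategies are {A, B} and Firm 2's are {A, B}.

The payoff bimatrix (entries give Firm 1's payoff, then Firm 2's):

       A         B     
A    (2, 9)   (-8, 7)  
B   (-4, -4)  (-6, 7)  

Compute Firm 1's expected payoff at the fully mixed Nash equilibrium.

-11/2

First find q, the probability Firm 2 plays A, from Firm 1's indifference between A and B: 2q − 8(1−q) = −4q − 6(1−q), giving q = 1/4.
Since Firm 1 is indifferent in equilibrium, Firm 1's expected payoff equals the payoff from either row against (1/4, 3/4). Using A: 2(1/4) − 8(3/4) = -11/2.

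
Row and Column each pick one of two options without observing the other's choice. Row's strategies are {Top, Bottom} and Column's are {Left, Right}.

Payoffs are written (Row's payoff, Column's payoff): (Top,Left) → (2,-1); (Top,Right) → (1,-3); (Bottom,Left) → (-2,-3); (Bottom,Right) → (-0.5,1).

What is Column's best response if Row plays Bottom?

Right

Against Bottom, Column earns -3 from Left and 1 from Right.
So Right is the best response.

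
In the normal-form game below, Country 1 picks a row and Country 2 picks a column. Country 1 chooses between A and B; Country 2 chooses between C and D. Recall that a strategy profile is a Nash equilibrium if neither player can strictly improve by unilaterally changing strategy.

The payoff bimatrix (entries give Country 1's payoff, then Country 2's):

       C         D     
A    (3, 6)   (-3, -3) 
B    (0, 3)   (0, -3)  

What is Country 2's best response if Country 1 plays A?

Against A, Country 2 earns 6 from C and -3 from D.
So C is the best response.

C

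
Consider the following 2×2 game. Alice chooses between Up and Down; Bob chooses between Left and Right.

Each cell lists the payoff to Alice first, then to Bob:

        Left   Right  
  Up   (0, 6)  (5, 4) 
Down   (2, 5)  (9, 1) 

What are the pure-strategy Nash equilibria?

(Up, Left): Alice prefers Down (2 > 0) — not an equilibrium.
(Up, Right): Alice prefers Down (9 > 5); Bob prefers Left (6 > 4) — not an equilibrium.
(Down, Left): Alice gets 2 ≥ 0 from Up, and Bob gets 5 ≥ 1 from Right — Nash equilibrium.
(Down, Right): Bob prefers Left (5 > 1) — not an equilibrium.

(Down, Left)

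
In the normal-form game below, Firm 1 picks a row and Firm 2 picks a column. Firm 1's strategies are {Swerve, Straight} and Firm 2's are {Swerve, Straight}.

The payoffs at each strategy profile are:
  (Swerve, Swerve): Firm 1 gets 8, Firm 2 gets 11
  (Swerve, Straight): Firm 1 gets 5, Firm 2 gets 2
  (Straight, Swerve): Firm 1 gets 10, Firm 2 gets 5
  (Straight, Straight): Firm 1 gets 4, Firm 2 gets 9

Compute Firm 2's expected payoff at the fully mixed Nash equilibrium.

89/13

First find x, the probability Firm 1 plays Swerve, from Firm 2's indifference between Swerve and Straight: 11x + 5(1−x) = 2x + 9(1−x), giving x = 4/13.
Since Firm 2 is indifferent in equilibrium, Firm 2's expected payoff equals the payoff from either column against (4/13, 9/13). Using Swerve: 11(4/13) + 5(9/13) = 89/13.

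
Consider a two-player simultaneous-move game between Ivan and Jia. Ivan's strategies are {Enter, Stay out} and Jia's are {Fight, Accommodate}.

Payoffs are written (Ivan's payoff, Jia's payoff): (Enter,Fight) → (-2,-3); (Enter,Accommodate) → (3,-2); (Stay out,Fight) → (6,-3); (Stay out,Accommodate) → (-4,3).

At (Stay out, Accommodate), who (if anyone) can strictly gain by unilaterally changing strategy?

Ivan at (Stay out, Accommodate) earns -4; deviating to Enter yields 3 — a strict improvement.
Jia earns 3; deviating to Fight yields -3 — not better.
Only Ivan has a strictly profitable deviation.

Ivan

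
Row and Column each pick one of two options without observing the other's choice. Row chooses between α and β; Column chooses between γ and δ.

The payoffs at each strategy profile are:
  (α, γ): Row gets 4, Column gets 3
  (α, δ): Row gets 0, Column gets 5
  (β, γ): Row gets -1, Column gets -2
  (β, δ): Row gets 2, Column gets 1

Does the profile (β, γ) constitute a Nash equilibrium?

At (β, γ), Row earns -1; switching to α would give 4, so Row would deviate.
Column earns -2; switching to δ would give 1, so Column would deviate.
Since at least one player can profitably deviate, this is not a Nash equilibrium.

No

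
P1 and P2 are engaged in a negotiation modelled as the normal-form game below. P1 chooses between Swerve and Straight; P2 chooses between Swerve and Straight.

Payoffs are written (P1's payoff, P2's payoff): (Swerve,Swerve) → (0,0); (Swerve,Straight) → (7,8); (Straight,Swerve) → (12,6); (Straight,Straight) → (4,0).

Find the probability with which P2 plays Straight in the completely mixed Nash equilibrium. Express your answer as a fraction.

4/5

Let y be the probability that P2 plays Swerve. In a completely mixed equilibrium, P1 must be indifferent between Swerve and Straight.
P1's expected payoff from Swerve is 7(1−y); from Straight it is 12y + 4(1−y).
Setting these equal: −7y + 7 = 8y + 4, so y = 1/5.
Therefore P2 plays Straight with probability 1 − 1/5 = 4/5.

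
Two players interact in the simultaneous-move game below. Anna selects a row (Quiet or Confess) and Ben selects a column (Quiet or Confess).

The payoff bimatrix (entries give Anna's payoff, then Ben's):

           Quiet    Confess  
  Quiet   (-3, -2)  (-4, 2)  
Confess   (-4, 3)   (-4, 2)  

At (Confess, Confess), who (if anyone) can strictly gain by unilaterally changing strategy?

Ben

Anna at (Confess, Confess) earns -4; deviating to Quiet yields -4 — not better.
Ben earns 2; deviating to Quiet yields 3 — a strict improvement.
Only Ben has a strictly profitable deviation.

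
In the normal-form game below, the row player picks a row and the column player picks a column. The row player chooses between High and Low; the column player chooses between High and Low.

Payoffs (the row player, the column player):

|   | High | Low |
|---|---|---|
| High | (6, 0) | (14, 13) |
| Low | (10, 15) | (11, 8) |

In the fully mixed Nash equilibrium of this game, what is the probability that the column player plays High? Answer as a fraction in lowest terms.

3/7

Let c be the probability that the column player plays High. In a completely mixed equilibrium, the row player must be indifferent between High and Low.
The row player's expected payoff from High is 6c + 14(1−c); from Low it is 10c + 11(1−c).
Setting these equal: −8c + 14 = −c + 11, so c = 3/7.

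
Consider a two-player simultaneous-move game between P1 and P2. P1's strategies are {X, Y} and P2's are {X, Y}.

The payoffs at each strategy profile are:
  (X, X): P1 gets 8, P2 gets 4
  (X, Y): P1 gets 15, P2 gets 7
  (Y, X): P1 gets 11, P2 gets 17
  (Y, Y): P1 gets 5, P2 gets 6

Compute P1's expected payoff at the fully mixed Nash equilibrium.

First find y, the probability P2 plays X, from P1's indifference between X and Y: 8y + 15(1−y) = 11y + 5(1−y), giving y = 10/13.
Since P1 is indifferent in equilibrium, P1's expected payoff equals the payoff from either row against (10/13, 3/13). Using X: 8(10/13) + 15(3/13) = 125/13.

125/13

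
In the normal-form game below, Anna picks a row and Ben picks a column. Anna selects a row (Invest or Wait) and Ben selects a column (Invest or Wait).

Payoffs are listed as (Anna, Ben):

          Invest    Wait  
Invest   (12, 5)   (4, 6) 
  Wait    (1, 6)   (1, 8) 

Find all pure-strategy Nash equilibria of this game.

(Invest, Wait)

(Invest, Invest): Ben prefers Wait (6 > 5) — not an equilibrium.
(Invest, Wait): Anna gets 4 ≥ 1 from Wait, and Ben gets 6 ≥ 5 from Invest — Nash equilibrium.
(Wait, Invest): Anna prefers Invest (12 > 1); Ben prefers Wait (8 > 6) — not an equilibrium.
(Wait, Wait): Anna prefers Invest (4 > 1) — not an equilibrium.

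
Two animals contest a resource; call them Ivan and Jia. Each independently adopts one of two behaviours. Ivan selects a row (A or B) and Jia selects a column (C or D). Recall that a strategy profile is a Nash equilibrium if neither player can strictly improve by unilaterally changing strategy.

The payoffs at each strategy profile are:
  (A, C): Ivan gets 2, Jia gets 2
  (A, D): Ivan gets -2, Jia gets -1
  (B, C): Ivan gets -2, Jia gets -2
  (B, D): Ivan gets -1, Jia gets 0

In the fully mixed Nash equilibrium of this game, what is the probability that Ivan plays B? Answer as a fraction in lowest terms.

Let r be the probability that Ivan plays A. In a completely mixed equilibrium, Jia must be indifferent between C and D.
Jia's expected payoff from C is 2r − 2(1−r); from D it is −r.
Setting these equal: 4r − 2 = −r, so r = 2/5.
Therefore Ivan plays B with probability 1 − 2/5 = 3/5.

3/5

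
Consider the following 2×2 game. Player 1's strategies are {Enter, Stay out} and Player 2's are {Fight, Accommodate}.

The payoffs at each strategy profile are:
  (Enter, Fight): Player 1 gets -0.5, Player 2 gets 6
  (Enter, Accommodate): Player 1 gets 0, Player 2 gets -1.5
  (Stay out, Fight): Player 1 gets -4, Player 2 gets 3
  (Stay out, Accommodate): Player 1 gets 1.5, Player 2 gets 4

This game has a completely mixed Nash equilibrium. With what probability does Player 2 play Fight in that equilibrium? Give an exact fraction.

Let y be the probability that Player 2 plays Fight. In a completely mixed equilibrium, Player 1 must be indifferent between Enter and Stay out.
Player 1's expected payoff from Enter is −0.5y; from Stay out it is −4y + 1.5(1−y).
Setting these equal: −0.5y = −5.5y + 1.5, so y = 3/10.

3/10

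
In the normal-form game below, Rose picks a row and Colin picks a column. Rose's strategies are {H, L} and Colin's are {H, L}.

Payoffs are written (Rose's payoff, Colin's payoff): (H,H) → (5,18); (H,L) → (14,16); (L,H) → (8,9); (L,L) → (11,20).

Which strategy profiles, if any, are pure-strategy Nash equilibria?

none

(H, H): Rose prefers L (8 > 5) — not an equilibrium.
(H, L): Colin prefers H (18 > 16) — not an equilibrium.
(L, H): Colin prefers L (20 > 9) — not an equilibrium.
(L, L): Rose prefers H (14 > 11) — not an equilibrium.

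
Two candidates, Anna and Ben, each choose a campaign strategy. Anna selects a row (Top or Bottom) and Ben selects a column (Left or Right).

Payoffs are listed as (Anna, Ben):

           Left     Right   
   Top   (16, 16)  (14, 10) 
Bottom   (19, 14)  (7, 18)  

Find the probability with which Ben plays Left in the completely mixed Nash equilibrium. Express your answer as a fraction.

7/10

Let c be the probability that Ben plays Left. In a completely mixed equilibrium, Anna must be indifferent between Top and Bottom.
Anna's expected payoff from Top is 16c + 14(1−c); from Bottom it is 19c + 7(1−c).
Setting these equal: 2c + 14 = 12c + 7, so c = 7/10.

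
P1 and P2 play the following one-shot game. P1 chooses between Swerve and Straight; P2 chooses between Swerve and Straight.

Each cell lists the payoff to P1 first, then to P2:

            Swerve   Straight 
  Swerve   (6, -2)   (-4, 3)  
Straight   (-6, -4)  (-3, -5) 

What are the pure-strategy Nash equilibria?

none

(Swerve, Swerve): P2 prefers Straight (3 > -2) — not an equilibrium.
(Swerve, Straight): P1 prefers Straight (-3 > -4) — not an equilibrium.
(Straight, Swerve): P1 prefers Swerve (6 > -6) — not an equilibrium.
(Straight, Straight): P2 prefers Swerve (-4 > -5) — not an equilibrium.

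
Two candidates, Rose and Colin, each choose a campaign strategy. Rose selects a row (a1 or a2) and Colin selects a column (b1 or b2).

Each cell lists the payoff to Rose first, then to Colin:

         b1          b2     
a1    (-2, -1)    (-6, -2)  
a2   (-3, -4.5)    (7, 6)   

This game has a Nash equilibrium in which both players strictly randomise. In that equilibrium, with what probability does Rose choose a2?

Let p be the probability that Rose plays a1. In a completely mixed equilibrium, Colin must be indifferent between b1 and b2.
Colin's expected payoff from b1 is −p − 4.5(1−p); from b2 it is −2p + 6(1−p).
Setting these equal: 3.5p − 4.5 = −8p + 6, so p = 21/23.
Therefore Rose plays a2 with probability 1 − 21/23 = 2/23.

2/23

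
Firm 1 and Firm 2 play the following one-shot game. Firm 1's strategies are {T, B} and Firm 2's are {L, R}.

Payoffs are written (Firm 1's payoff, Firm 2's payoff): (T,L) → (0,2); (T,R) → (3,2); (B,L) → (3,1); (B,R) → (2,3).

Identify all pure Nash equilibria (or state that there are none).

(T, L): Firm 1 prefers B (3 > 0) — not an equilibrium.
(T, R): Firm 1 gets 3 ≥ 2 from B, and Firm 2 gets 2 ≥ 2 from L — Nash equilibrium.
(B, L): Firm 2 prefers R (3 > 1) — not an equilibrium.
(B, R): Firm 1 prefers T (3 > 2) — not an equilibrium.

(T, R)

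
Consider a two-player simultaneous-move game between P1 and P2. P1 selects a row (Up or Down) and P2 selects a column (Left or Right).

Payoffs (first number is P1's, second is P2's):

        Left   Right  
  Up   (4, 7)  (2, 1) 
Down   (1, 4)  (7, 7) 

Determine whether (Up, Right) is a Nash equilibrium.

No

At (Up, Right), P1 earns 2; switching to Down would give 7, so P1 would deviate.
P2 earns 1; switching to Left would give 7, so P2 would deviate.
Since at least one player can profitably deviate, this is not a Nash equilibrium.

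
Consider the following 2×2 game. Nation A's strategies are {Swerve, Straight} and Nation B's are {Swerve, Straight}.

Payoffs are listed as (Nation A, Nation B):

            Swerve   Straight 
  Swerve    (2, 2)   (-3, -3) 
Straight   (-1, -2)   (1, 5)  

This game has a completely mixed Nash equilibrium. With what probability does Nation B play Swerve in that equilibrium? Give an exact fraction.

4/7

Let c be the probability that Nation B plays Swerve. In a completely mixed equilibrium, Nation A must be indifferent between Swerve and Straight.
Nation A's expected payoff from Swerve is 2c − 3(1−c); from Straight it is −c + (1−c).
Setting these equal: 5c − 3 = −2c + 1, so c = 4/7.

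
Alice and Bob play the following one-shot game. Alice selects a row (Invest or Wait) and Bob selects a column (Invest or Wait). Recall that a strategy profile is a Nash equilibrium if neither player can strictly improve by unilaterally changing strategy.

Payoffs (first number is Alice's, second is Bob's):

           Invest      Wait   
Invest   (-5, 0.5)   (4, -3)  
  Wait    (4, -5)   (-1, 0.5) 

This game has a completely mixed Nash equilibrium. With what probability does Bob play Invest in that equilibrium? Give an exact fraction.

Let c be the probability that Bob plays Invest. In a completely mixed equilibrium, Alice must be indifferent between Invest and Wait.
Alice's expected payoff from Invest is −5c + 4(1−c); from Wait it is 4c − (1−c).
Setting these equal: −9c + 4 = 5c − 1, so c = 5/14.

5/14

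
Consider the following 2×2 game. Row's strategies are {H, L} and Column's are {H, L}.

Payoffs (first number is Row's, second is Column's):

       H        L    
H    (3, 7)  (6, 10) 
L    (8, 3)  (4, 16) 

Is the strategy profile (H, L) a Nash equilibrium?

At (H, L), Row earns 6; switching to L would give 4, so Row has no profitable deviation.
Column earns 10; switching to H would give 7, so Column has no profitable deviation.
Neither player can gain by a unilateral deviation, so this profile is a Nash equilibrium.

Yes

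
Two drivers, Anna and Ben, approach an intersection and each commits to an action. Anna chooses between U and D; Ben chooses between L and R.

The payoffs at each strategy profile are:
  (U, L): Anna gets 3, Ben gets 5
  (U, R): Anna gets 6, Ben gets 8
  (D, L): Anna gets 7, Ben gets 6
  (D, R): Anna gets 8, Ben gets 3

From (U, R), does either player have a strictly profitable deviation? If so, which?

Anna at (U, R) earns 6; deviating to D yields 8 — a strict improvement.
Ben earns 8; deviating to L yields 5 — not better.
Only Anna has a strictly profitable deviation.

Anna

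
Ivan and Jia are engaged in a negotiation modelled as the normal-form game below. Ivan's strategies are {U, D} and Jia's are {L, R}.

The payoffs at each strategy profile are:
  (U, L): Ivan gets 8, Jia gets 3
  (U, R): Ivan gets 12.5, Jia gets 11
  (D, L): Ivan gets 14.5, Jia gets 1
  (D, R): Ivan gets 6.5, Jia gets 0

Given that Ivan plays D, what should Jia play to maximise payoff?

L

Against D, Jia earns 1 from L and 0 from R.
So L is the best response.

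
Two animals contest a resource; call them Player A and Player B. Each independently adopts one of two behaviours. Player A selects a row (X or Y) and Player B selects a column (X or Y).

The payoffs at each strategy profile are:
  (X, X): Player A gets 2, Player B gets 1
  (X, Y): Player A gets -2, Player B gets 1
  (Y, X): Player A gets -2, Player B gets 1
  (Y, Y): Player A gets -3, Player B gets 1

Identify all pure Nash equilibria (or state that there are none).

(X, X) and (X, Y)

(X, X): Player A gets 2 ≥ -2 from Y, and Player B gets 1 ≥ 1 from Y — Nash equilibrium.
(X, Y): Player A gets -2 ≥ -3 from Y, and Player B gets 1 ≥ 1 from X — Nash equilibrium.
(Y, X): Player A prefers X (2 > -2) — not an equilibrium.
(Y, Y): Player A prefers X (-2 > -3) — not an equilibrium.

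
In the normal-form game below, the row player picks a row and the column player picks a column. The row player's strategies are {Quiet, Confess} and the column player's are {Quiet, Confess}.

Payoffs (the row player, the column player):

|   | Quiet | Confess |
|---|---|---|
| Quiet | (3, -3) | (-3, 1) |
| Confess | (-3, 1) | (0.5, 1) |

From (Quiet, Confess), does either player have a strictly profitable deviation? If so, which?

The row player at (Quiet, Confess) earns -3; deviating to Confess yields 0.5 — a strict improvement.
The column player earns 1; deviating to Quiet yields -3 — not better.
Only the row player has a strictly profitable deviation.

The row player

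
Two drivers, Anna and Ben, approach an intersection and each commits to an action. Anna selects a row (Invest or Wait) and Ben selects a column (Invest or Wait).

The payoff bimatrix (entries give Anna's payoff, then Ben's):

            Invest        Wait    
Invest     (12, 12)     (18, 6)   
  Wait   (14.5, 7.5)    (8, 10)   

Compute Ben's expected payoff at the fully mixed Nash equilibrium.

150/17

First find x, the probability Anna plays Invest, from Ben's indifference between Invest and Wait: 12x + 7.5(1−x) = 6x + 10(1−x), giving x = 5/17.
Since Ben is indifferent in equilibrium, Ben's expected payoff equals the payoff from either column against (5/17, 12/17). Using Invest: 12(5/17) + 7.5(12/17) = 150/17.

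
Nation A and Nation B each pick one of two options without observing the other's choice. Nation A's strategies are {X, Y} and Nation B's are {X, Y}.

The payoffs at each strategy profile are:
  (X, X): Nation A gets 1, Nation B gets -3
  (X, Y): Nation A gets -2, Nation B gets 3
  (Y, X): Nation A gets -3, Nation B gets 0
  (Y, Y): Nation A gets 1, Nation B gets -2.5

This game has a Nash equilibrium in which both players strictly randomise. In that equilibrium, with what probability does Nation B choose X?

Let c be the probability that Nation B plays X. In a completely mixed equilibrium, Nation A must be indifferent between X and Y.
Nation A's expected payoff from X is c − 2(1−c); from Y it is −3c + (1−c).
Setting these equal: 3c − 2 = −4c + 1, so c = 3/7.

3/7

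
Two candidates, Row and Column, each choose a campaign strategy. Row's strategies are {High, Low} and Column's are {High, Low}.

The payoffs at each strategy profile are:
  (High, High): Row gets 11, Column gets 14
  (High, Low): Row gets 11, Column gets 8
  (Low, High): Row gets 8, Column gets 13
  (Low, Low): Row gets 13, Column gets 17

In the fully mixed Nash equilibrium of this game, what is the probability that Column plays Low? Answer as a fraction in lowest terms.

Let q be the probability that Column plays High. In a completely mixed equilibrium, Row must be indifferent between High and Low.
Row's expected payoff from High is 11q + 11(1−q); from Low it is 8q + 13(1−q).
Setting these equal: 11 = −5q + 13, so q = 2/5.
Therefore Column plays Low with probability 1 − 2/5 = 3/5.

3/5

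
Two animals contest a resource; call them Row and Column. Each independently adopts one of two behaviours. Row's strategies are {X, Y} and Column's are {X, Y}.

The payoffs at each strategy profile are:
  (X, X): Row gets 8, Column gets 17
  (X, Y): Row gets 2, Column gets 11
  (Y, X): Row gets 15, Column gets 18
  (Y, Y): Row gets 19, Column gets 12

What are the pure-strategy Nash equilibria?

(Y, X)

(X, X): Row prefers Y (15 > 8) — not an equilibrium.
(X, Y): Row prefers Y (19 > 2); Column prefers X (17 > 11) — not an equilibrium.
(Y, X): Row gets 15 ≥ 8 from X, and Column gets 18 ≥ 12 from Y — Nash equilibrium.
(Y, Y): Column prefers X (18 > 12) — not an equilibrium.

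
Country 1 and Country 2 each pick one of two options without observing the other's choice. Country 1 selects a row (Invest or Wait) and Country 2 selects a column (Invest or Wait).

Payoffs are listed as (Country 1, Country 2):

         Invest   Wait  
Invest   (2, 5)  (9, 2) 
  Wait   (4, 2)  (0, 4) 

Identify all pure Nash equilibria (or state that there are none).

(Invest, Invest): Country 1 prefers Wait (4 > 2) — not an equilibrium.
(Invest, Wait): Country 2 prefers Invest (5 > 2) — not an equilibrium.
(Wait, Invest): Country 2 prefers Wait (4 > 2) — not an equilibrium.
(Wait, Wait): Country 1 prefers Invest (9 > 0) — not an equilibrium.

none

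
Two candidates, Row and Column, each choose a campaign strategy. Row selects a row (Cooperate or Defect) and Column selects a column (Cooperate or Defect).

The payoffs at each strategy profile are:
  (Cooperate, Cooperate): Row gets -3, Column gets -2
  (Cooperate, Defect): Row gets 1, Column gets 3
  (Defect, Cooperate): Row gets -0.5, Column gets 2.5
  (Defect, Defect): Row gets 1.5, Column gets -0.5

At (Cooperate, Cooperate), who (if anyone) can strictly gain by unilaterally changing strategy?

Row at (Cooperate, Cooperate) earns -3; deviating to Defect yields -0.5 — a strict improvement.
Column earns -2; deviating to Defect yields 3 — a strict improvement.
Both Row and Column have strictly profitable deviations.

Both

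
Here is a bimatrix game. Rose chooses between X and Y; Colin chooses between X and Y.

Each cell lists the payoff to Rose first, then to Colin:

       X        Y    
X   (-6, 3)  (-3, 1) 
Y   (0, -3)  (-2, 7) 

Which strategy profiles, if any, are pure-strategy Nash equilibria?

(X, X): Rose prefers Y (0 > -6) — not an equilibrium.
(X, Y): Rose prefers Y (-2 > -3); Colin prefers X (3 > 1) — not an equilibrium.
(Y, X): Colin prefers Y (7 > -3) — not an equilibrium.
(Y, Y): Rose gets -2 ≥ -3 from X, and Colin gets 7 ≥ -3 from X — Nash equilibrium.

(Y, Y)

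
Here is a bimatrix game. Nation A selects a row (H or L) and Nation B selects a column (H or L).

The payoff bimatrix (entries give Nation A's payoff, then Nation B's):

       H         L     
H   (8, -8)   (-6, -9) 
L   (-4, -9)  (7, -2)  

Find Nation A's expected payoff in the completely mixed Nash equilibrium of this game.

First find q, the probability Nation B plays H, from Nation A's indifference between H and L: 8q − 6(1−q) = −4q + 7(1−q), giving q = 13/25.
Since Nation A is indifferent in equilibrium, Nation A's expected payoff equals the payoff from either row against (13/25, 12/25). Using H: 8(13/25) − 6(12/25) = 32/25.

32/25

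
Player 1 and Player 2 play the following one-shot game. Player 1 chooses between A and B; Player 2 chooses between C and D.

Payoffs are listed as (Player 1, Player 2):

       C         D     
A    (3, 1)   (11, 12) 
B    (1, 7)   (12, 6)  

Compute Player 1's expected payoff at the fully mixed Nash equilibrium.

25/3

First find q, the probability Player 2 plays C, from Player 1's indifference between A and B: 3q + 11(1−q) = q + 12(1−q), giving q = 1/3.
Since Player 1 is indifferent in equilibrium, Player 1's expected payoff equals the payoff from either row against (1/3, 2/3). Using A: 3(1/3) + 11(2/3) = 25/3.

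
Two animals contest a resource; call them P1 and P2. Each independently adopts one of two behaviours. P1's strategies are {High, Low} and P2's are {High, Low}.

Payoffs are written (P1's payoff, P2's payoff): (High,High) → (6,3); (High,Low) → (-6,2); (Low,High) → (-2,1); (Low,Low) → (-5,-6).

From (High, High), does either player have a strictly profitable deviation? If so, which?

P1 at (High, High) earns 6; deviating to Low yields -2 — not better.
P2 earns 3; deviating to Low yields 2 — not better.
Neither player can strictly improve; the profile is a Nash equilibrium.

Neither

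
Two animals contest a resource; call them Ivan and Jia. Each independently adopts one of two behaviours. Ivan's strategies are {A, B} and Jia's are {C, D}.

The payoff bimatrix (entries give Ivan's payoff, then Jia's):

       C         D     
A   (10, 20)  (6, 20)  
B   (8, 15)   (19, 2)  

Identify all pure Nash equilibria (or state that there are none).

(A, C)

(A, C): Ivan gets 10 ≥ 8 from B, and Jia gets 20 ≥ 20 from D — Nash equilibrium.
(A, D): Ivan prefers B (19 > 6) — not an equilibrium.
(B, C): Ivan prefers A (10 > 8) — not an equilibrium.
(B, D): Jia prefers C (15 > 2) — not an equilibrium.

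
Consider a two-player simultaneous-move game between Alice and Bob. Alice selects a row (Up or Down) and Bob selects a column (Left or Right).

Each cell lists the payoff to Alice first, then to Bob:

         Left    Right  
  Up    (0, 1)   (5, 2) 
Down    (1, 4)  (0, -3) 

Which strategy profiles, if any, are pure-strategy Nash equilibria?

(Up, Right) and (Down, Left)

(Up, Left): Alice prefers Down (1 > 0); Bob prefers Right (2 > 1) — not an equilibrium.
(Up, Right): Alice gets 5 ≥ 0 from Down, and Bob gets 2 ≥ 1 from Left — Nash equilibrium.
(Down, Left): Alice gets 1 ≥ 0 from Up, and Bob gets 4 ≥ -3 from Right — Nash equilibrium.
(Down, Right): Alice prefers Up (5 > 0); Bob prefers Left (4 > -3) — not an equilibrium.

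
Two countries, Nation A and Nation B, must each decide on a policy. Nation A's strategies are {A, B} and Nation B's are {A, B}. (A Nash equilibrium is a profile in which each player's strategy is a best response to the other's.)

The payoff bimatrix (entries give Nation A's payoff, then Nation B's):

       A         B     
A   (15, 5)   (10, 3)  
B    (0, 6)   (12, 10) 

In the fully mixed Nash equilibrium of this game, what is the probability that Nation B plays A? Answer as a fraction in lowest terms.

Let y be the probability that Nation B plays A. In a completely mixed equilibrium, Nation A must be indifferent between A and B.
Nation A's expected payoff from A is 15y + 10(1−y); from B it is 12(1−y).
Setting these equal: 5y + 10 = −12y + 12, so y = 2/17.

2/17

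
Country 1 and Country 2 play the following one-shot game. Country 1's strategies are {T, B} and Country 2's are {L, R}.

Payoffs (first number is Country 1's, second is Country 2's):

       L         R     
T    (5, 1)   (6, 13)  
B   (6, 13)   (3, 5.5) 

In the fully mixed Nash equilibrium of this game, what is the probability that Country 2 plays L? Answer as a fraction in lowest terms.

3/4

Let c be the probability that Country 2 plays L. In a completely mixed equilibrium, Country 1 must be indifferent between T and B.
Country 1's expected payoff from T is 5c + 6(1−c); from B it is 6c + 3(1−c).
Setting these equal: −c + 6 = 3c + 3, so c = 3/4.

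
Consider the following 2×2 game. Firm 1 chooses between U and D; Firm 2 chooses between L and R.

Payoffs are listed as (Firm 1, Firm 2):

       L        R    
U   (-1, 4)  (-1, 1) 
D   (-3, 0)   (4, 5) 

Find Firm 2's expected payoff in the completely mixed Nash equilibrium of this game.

5/2

First find p, the probability Firm 1 plays U, from Firm 2's indifference between L and R: 4p = p + 5(1−p), giving p = 5/8.
Since Firm 2 is indifferent in equilibrium, Firm 2's expected payoff equals the payoff from either column against (5/8, 3/8). Using L: 4(5/8) = 5/2.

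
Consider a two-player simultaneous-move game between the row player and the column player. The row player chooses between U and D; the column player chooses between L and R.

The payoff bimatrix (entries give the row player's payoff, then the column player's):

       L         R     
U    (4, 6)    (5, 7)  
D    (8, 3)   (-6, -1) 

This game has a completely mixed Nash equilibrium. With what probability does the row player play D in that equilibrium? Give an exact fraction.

Let x be the probability that the row player plays U. In a completely mixed equilibrium, the column player must be indifferent between L and R.
The column player's expected payoff from L is 6x + 3(1−x); from R it is 7x − (1−x).
Setting these equal: 3x + 3 = 8x − 1, so x = 4/5.
Therefore the row player plays D with probability 1 − 4/5 = 1/5.

1/5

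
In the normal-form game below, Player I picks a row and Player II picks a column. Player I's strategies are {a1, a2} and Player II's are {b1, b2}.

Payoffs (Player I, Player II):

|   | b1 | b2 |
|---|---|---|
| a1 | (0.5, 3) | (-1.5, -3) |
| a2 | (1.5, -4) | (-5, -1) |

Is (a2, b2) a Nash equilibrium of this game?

At (a2, b2), Player I earns -5; switching to a1 would give -1.5, so Player I would deviate.
Player II earns -1; switching to b1 would give -4, so Player II has no profitable deviation.
Since at least one player can profitably deviate, this is not a Nash equilibrium.

No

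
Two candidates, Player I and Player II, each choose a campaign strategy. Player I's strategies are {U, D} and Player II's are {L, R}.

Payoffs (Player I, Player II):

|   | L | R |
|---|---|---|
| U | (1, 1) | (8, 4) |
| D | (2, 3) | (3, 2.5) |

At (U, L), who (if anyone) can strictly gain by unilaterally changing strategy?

Player I at (U, L) earns 1; deviating to D yields 2 — a strict improvement.
Player II earns 1; deviating to R yields 4 — a strict improvement.
Both Player I and Player II have strictly profitable deviations.

Both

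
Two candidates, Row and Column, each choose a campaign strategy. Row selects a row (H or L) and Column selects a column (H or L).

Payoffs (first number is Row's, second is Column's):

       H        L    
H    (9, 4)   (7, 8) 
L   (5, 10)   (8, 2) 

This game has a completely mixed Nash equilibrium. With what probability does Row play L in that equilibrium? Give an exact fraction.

Let x be the probability that Row plays H. In a completely mixed equilibrium, Column must be indifferent between H and L.
Column's expected payoff from H is 4x + 10(1−x); from L it is 8x + 2(1−x).
Setting these equal: −6x + 10 = 6x + 2, so x = 2/3.
Therefore Row plays L with probability 1 − 2/3 = 1/3.

1/3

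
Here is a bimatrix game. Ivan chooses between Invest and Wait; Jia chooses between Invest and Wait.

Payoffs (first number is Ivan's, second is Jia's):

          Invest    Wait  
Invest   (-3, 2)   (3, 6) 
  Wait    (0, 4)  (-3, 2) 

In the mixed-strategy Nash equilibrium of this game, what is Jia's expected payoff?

First find x, the probability Ivan plays Invest, from Jia's indifference between Invest and Wait: 2x + 4(1−x) = 6x + 2(1−x), giving x = 1/3.
Since Jia is indifferent in equilibrium, Jia's expected payoff equals the payoff from either column against (1/3, 2/3). Using Invest: 2(1/3) + 4(2/3) = 10/3.

10/3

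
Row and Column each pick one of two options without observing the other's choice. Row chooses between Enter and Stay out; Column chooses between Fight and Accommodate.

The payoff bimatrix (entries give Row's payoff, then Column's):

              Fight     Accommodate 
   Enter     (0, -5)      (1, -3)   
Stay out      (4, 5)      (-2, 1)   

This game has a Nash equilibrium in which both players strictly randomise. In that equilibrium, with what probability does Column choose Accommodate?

Let q be the probability that Column plays Fight. In a completely mixed equilibrium, Row must be indifferent between Enter and Stay out.
Row's expected payoff from Enter is (1−q); from Stay out it is 4q − 2(1−q).
Setting these equal: −q + 1 = 6q − 2, so q = 3/7.
Therefore Column plays Accommodate with probability 1 − 3/7 = 4/7.

4/7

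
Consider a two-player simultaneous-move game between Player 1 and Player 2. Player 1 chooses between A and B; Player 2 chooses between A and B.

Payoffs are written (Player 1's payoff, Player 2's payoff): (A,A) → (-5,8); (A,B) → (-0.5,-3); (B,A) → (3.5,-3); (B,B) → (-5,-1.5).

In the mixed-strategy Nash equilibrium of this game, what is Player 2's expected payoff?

First find x, the probability Player 1 plays A, from Player 2's indifference between A and B: 8x − 3(1−x) = −3x − 1.5(1−x), giving x = 3/25.
Since Player 2 is indifferent in equilibrium, Player 2's expected payoff equals the payoff from either column against (3/25, 22/25). Using A: 8(3/25) − 3(22/25) = -42/25.

-42/25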